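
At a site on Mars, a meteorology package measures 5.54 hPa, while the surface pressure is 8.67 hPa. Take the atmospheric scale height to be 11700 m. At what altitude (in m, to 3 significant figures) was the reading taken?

z ≈ 5240 m

Invert the barometric formula: z = H ln(P₀/P).
P₀/P = 8.67/5.54 = 1.5650; ln(1.5650) = 0.44789.
z = 11700 × 0.44789 = 5240.3 m.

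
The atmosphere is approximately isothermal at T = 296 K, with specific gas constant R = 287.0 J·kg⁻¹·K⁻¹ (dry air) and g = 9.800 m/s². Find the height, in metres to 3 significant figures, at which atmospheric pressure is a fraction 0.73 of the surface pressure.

z ≈ 2730 m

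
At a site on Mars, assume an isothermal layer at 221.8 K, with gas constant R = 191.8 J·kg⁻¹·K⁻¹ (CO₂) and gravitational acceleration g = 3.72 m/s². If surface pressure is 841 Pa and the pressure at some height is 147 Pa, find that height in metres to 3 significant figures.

Scale height: H = RT/g = 191.8 × 221.8 / 3.72 = 11436 m.
Invert the barometric formula: z = H ln(P₀/P).
P₀/P = 841/147 = 5.7211; ln(5.7211) = 1.7442.
z = 11436 × 1.7442 = 19947 m.

z ≈ 19900 m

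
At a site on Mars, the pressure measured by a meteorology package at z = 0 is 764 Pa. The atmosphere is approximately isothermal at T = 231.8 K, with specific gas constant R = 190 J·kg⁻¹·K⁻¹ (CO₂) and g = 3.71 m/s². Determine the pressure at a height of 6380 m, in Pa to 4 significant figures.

P ≈ 446.4 Pa

Scale height: H = RT/g = 190 × 231.8 / 3.71 = 11871 m.
Barometric formula: P = P₀ exp(−z/H).
z/H = 6380.0/11871 = 0.53744; exp(−0.53744) = 0.58424.
P = 764 × 0.58424 = 446.36 Pa.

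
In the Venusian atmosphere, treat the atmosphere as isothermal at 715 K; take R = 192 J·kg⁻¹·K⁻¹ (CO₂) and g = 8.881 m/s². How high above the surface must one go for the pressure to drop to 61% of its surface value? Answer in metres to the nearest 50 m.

z ≈ 7650 m

Scale height: H = RT/g = 192 × 715 / 8.881 = 15458 m.
Set P/P₀ = exp(−z/H) = 0.61, so z = −H ln(0.61).
−ln(0.61) = 0.49430; z = 15458 × 0.49430 = 7640.9 m.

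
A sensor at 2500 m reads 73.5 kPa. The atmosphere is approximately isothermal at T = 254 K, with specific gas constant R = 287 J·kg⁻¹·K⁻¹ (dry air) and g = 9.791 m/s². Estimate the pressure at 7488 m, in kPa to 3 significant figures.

P ≈ 37.6 kPa

Scale height: H = RT/g = 287 × 254 / 9.791 = 7445.4 m.
Between two levels, P₂ = P₁ exp(−Δz/H) with Δz = z₂ − z₁.
Δz = 7488.0 − 2500.0 = 4988.0 m; Δz/H = 4988.0/7445.4 = 0.66994.
P₂ = 73.5 × exp(−0.66994) = 73.5 × 0.51174 = 37.613 kPa.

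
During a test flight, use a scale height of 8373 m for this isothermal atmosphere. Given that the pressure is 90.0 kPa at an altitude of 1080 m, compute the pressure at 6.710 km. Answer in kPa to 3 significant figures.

P ≈ 45.9 kPa

Between two levels, P₂ = P₁ exp(−Δz/H) with Δz = z₂ − z₁.
Δz = 6710.0 − 1080.0 = 5630.0 m; Δz/H = 5630.0/8373.0 = 0.67240.
P₂ = 90.0 × exp(−0.67240) = 90.0 × 0.51048 = 45.943 kPa.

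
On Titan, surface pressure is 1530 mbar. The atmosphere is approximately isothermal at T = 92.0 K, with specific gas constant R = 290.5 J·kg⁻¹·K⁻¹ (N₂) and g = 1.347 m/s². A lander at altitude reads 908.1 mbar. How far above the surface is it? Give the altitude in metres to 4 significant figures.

z ≈ 10350 m

Scale height: H = RT/g = 290.5 × 92.0 / 1.347 = 19841 m.
Invert the barometric formula: z = H ln(P₀/P).
P₀/P = 1530/908.1 = 1.6848; ln(1.6848) = 0.52165.
z = 19841 × 0.52165 = 10350 m.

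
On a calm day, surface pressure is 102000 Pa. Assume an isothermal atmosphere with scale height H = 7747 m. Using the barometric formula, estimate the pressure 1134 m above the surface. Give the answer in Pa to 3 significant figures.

Barometric formula: P = P₀ exp(−z/H).
z/H = 1134.0/7747.0 = 0.14638; exp(−0.14638) = 0.86383.
P = 102000 × 0.86383 = 88111 Pa.

P ≈ 88100 Pa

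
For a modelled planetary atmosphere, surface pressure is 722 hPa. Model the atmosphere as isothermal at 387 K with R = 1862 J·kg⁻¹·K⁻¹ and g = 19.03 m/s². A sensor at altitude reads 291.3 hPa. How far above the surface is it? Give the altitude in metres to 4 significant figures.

z ≈ 34370 m

Scale height: H = RT/g = 1862 × 387 / 19.03 = 37866 m.
Invert the barometric formula: z = H ln(P₀/P).
P₀/P = 722/291.3 = 2.4785; ln(2.4785) = 0.90765.
z = 37866 × 0.90765 = 34369 m.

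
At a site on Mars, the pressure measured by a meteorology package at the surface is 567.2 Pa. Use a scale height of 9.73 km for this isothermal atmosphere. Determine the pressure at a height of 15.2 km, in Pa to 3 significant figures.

Barometric formula: P = P₀ exp(−z/H).
z/H = 15200/9730.0 = 1.5622; exp(−1.5622) = 0.20967.
P = 567.2 × 0.20967 = 118.92 Pa.

P ≈ 119 Pa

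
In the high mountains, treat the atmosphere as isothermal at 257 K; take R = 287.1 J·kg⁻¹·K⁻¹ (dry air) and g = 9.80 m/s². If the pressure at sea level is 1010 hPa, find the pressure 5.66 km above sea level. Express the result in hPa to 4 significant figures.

Scale height: H = RT/g = 287.1 × 257 / 9.80 = 7529.1 m.
Barometric formula: P = P₀ exp(−z/H).
z/H = 5660.0/7529.1 = 0.75175; exp(−0.75175) = 0.47154.
P = 1010 × 0.47154 = 476.26 hPa.

P ≈ 476.3 hPa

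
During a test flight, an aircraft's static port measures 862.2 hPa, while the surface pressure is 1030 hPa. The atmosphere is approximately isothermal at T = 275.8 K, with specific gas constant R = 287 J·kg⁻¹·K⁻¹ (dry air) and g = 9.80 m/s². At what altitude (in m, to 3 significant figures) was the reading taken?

z ≈ 1440 m

Scale height: H = RT/g = 287 × 275.8 / 9.80 = 8077.0 m.
Invert the barometric formula: z = H ln(P₀/P).
P₀/P = 1030/862.2 = 1.1946; ln(1.1946) = 0.17781.
z = 8077.0 × 0.17781 = 1436.2 m.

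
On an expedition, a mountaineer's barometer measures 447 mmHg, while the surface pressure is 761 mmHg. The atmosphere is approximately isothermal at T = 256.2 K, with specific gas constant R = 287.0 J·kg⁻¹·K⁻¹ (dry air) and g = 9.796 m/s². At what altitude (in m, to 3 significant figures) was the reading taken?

Scale height: H = RT/g = 287.0 × 256.2 / 9.796 = 7506.1 m.
Invert the barometric formula: z = H ln(P₀/P).
P₀/P = 761/447 = 1.7025; ln(1.7025) = 0.53210.
z = 7506.1 × 0.53210 = 3994.0 m.

z ≈ 3990 m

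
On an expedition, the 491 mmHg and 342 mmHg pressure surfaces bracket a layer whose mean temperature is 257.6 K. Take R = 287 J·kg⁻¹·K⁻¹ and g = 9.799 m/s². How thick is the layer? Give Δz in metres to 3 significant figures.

Hypsometric equation: Δz = (R T̄/g) ln(P₁/P₂).
R T̄/g = 287 × 257.6 / 9.799 = 7544.8 m.
ln(491/342) = ln(1.4357) = 0.36165.
Δz = 7544.8 × 0.36165 = 2728.6 m.

Δz ≈ 2730 m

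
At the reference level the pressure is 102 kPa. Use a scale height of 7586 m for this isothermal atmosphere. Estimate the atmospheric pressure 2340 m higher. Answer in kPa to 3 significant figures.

Barometric formula: P = P₀ exp(−z/H).
z/H = 2340.0/7586.0 = 0.30846; exp(−0.30846) = 0.73458.
P = 102 × 0.73458 = 74.927 kPa.

P ≈ 74.9 kPa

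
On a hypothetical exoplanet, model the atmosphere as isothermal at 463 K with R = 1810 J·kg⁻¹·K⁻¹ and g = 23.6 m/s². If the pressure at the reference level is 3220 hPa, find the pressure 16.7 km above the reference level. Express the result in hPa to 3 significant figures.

Scale height: H = RT/g = 1810 × 463 / 23.6 = 35510 m.
Barometric formula: P = P₀ exp(−z/H).
z/H = 16700/35510 = 0.47029; exp(−0.47029) = 0.62482.
P = 3220 × 0.62482 = 2011.9 hPa.

P ≈ 2010 hPa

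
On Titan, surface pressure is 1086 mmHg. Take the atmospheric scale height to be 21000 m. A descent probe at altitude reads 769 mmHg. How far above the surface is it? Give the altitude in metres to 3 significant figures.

Invert the barometric formula: z = H ln(P₀/P).
P₀/P = 1086/769 = 1.4122; ln(1.4122) = 0.34515.
z = 21000 × 0.34515 = 7248.2 m.

z ≈ 7250 m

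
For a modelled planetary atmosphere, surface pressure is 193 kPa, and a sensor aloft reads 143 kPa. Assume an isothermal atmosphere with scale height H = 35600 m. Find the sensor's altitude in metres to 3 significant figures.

z ≈ 10700 m

Invert the barometric formula: z = H ln(P₀/P).
P₀/P = 193/143 = 1.3497; ln(1.3497) = 0.29988.
z = 35600 × 0.29988 = 10676 m.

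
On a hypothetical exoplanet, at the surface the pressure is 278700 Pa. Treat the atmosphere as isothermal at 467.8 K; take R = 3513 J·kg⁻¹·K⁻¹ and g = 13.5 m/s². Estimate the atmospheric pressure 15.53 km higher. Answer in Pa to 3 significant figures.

P ≈ 245000 Pa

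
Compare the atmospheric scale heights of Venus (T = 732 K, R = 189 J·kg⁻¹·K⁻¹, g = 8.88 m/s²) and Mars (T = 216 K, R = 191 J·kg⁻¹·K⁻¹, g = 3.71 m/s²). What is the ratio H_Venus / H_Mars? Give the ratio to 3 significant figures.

H_Venus/H_Mars ≈ 1.40

H = RT/g for each body.
H_Venus = 189 × 732 / 8.88 = 15580 m.
H_Mars = 191 × 216 / 3.71 = 11120 m.
H_Venus/H_Mars = 15580/11120 = 1.4011.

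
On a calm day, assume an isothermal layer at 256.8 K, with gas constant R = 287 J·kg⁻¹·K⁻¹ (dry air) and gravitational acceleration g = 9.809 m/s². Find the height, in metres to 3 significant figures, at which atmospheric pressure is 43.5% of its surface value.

Scale height: H = RT/g = 287 × 256.8 / 9.809 = 7513.7 m.
Set P/P₀ = exp(−z/H) = 0.435, so z = −H ln(0.435).
−ln(0.435) = 0.83241; z = 7513.7 × 0.83241 = 6254.5 m.

z ≈ 6250 m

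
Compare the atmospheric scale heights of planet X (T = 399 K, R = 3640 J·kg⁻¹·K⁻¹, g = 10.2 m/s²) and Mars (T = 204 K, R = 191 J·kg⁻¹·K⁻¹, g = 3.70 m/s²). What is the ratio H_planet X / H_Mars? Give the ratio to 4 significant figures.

H_planet X/H_Mars ≈ 13.52

H = RT/g for each body.
H_planet X = 3640 × 399 / 10.2 = 142390 m.
H_Mars = 191 × 204 / 3.70 = 10531 m.
H_planet X/H_Mars = 142390/10531 = 13.521.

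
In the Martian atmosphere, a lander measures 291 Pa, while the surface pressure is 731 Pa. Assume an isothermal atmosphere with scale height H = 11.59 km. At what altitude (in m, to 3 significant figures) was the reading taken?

Invert the barometric formula: z = H ln(P₀/P).
P₀/P = 731/291 = 2.5120; ln(2.5120) = 0.92108.
z = 11590 × 0.92108 = 10675 m.

z ≈ 10700 m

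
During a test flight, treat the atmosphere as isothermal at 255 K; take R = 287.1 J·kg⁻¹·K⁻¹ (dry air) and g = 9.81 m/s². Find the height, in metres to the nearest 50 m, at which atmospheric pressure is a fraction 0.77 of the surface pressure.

Scale height: H = RT/g = 287.1 × 255 / 9.81 = 7462.8 m.
Set P/P₀ = exp(−z/H) = 0.77, so z = −H ln(0.77).
−ln(0.77) = 0.26136; z = 7462.8 × 0.26136 = 1950.5 m.

z ≈ 1950 m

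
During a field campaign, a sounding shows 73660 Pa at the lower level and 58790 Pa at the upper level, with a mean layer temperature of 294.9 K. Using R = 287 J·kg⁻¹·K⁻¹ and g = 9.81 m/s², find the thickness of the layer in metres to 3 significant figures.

Hypsometric equation: Δz = (R T̄/g) ln(P₁/P₂).
R T̄/g = 287 × 294.9 / 9.81 = 8627.6 m.
ln(73660/58790) = ln(1.2529) = 0.22546.
Δz = 8627.6 × 0.22546 = 1945.2 m.

Δz ≈ 1950 m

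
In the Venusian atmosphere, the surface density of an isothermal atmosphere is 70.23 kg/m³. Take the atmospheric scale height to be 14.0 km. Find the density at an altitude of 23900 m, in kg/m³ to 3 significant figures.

ρ ≈ 12.7 kg/m³

In an isothermal atmosphere, density decays like pressure: ρ = ρ₀ exp(−z/H).
z/H = 23900/14000 = 1.7071; exp(−1.7071) = 0.18139.
ρ = 70.23 × 0.18139 = 12.739 kg/m³.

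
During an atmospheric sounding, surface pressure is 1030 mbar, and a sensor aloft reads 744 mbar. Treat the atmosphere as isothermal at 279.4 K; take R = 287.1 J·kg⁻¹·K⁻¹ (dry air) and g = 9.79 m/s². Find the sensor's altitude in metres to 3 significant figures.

Scale height: H = RT/g = 287.1 × 279.4 / 9.79 = 8193.6 m.
Invert the barometric formula: z = H ln(P₀/P).
P₀/P = 1030/744 = 1.3844; ln(1.3844) = 0.32527.
z = 8193.6 × 0.32527 = 2665.1 m.

z ≈ 2670 m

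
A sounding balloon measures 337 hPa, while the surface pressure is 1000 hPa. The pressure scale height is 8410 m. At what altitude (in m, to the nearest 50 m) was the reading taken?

Invert the barometric formula: z = H ln(P₀/P).
P₀/P = 1000/337 = 2.9674; ln(2.9674) = 1.0877.
z = 8410.0 × 1.0877 = 9147.6 m.

z ≈ 9150 m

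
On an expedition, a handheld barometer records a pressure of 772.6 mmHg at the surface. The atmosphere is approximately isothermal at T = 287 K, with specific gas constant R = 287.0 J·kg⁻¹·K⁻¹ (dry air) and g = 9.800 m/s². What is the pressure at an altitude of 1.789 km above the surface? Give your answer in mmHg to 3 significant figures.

Scale height: H = RT/g = 287.0 × 287 / 9.800 = 8405.0 m.
Barometric formula: P = P₀ exp(−z/H).
z/H = 1789.0/8405.0 = 0.21285; exp(−0.21285) = 0.80828.
P = 772.6 × 0.80828 = 624.48 mmHg.

P ≈ 624 mmHg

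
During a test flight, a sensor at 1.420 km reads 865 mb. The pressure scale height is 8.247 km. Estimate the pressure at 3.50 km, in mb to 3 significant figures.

P ≈ 672 mb

Between two levels, P₂ = P₁ exp(−Δz/H) with Δz = z₂ − z₁.
Δz = 3500.0 − 1420.0 = 2080.0 m; Δz/H = 2080.0/8247.0 = 0.25221.
P₂ = 865 × exp(−0.25221) = 865 × 0.77708 = 672.17 mb.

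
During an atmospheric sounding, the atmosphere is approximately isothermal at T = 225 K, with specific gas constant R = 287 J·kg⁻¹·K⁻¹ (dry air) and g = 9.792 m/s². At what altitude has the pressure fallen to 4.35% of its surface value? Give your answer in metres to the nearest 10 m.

Scale height: H = RT/g = 287 × 225 / 9.792 = 6594.7 m.
Set P/P₀ = exp(−z/H) = 0.0435, so z = −H ln(0.0435).
−ln(0.0435) = 3.1350; z = 6594.7 × 3.1350 = 20674 m.

z ≈ 20670 m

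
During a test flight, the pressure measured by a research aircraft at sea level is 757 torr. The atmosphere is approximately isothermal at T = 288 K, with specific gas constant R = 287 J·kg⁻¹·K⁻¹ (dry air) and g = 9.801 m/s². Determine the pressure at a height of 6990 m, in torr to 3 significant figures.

P ≈ 330 torr

Scale height: H = RT/g = 287 × 288 / 9.801 = 8433.4 m.
Barometric formula: P = P₀ exp(−z/H).
z/H = 6990.0/8433.4 = 0.82885; exp(−0.82885) = 0.43655.
P = 757 × 0.43655 = 330.47 torr.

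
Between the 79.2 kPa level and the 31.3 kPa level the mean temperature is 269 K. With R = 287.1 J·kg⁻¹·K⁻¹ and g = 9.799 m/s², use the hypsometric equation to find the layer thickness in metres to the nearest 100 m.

Δz ≈ 7300 m

Hypsometric equation: Δz = (R T̄/g) ln(P₁/P₂).
R T̄/g = 287.1 × 269 / 9.799 = 7881.4 m.
ln(79.2/31.3) = ln(2.5304) = 0.92838.
Δz = 7881.4 × 0.92838 = 7316.9 m.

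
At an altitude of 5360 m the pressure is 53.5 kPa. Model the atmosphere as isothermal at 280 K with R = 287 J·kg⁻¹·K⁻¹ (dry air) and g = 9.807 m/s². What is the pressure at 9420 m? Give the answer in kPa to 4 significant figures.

P ≈ 32.60 kPa

Scale height: H = RT/g = 287 × 280 / 9.807 = 8194.1 m.
Between two levels, P₂ = P₁ exp(−Δz/H) with Δz = z₂ − z₁.
Δz = 9420.0 − 5360.0 = 4060.0 m; Δz/H = 4060.0/8194.1 = 0.49548.
P₂ = 53.5 × exp(−0.49548) = 53.5 × 0.60928 = 32.596 kPa.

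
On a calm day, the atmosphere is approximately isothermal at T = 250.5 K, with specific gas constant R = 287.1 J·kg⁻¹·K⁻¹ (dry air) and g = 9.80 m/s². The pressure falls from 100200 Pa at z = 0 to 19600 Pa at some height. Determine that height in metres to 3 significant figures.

z ≈ 12000 m

Scale height: H = RT/g = 287.1 × 250.5 / 9.80 = 7338.6 m.
Invert the barometric formula: z = H ln(P₀/P).
P₀/P = 100200/19600 = 5.1122; ln(5.1122) = 1.6316.
z = 7338.6 × 1.6316 = 11974 m.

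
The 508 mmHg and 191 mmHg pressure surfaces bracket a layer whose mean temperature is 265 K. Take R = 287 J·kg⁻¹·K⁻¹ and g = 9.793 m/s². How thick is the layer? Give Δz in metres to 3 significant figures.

Δz ≈ 7600 m

Hypsometric equation: Δz = (R T̄/g) ln(P₁/P₂).
R T̄/g = 287 × 265 / 9.793 = 7766.3 m.
ln(508/191) = ln(2.6597) = 0.97821.
Δz = 7766.3 × 0.97821 = 7597.1 m.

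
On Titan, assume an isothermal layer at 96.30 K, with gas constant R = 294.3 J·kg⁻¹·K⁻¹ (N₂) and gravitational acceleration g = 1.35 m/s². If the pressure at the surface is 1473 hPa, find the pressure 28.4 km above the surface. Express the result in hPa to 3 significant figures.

P ≈ 381 hPa

Scale height: H = RT/g = 294.3 × 96.30 / 1.35 = 20993 m.
Barometric formula: P = P₀ exp(−z/H).
z/H = 28400/20993 = 1.3528; exp(−1.3528) = 0.25852.
P = 1473 × 0.25852 = 380.80 hPa.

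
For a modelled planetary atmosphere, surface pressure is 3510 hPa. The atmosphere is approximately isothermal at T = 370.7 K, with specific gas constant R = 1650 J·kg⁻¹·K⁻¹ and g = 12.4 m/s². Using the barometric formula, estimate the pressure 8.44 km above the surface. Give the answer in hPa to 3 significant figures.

P ≈ 2960 hPa

Scale height: H = RT/g = 1650 × 370.7 / 12.4 = 49327 m.
Barometric formula: P = P₀ exp(−z/H).
z/H = 8440.0/49327 = 0.17110; exp(−0.17110) = 0.84274.
P = 3510 × 0.84274 = 2958.0 hPa.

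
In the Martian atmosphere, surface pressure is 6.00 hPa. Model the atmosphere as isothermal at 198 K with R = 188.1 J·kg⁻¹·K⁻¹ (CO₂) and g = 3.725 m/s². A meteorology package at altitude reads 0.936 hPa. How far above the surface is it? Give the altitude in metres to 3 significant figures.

z ≈ 18600 m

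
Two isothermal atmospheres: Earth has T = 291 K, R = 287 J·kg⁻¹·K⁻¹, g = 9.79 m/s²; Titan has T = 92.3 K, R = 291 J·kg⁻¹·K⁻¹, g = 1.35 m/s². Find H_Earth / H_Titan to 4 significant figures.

H = RT/g for each body.
H_Earth = 287 × 291 / 9.79 = 8530.8 m.
H_Titan = 291 × 92.3 / 1.35 = 19896 m.
H_Earth/H_Titan = 8530.8/19896 = 0.42877.

H_Earth/H_Titan ≈ 0.4288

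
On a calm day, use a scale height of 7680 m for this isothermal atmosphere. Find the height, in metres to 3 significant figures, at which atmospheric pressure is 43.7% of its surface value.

Set P/P₀ = exp(−z/H) = 0.437, so z = −H ln(0.437).
−ln(0.437) = 0.82782; z = 7680.0 × 0.82782 = 6357.7 m.

z ≈ 6360 m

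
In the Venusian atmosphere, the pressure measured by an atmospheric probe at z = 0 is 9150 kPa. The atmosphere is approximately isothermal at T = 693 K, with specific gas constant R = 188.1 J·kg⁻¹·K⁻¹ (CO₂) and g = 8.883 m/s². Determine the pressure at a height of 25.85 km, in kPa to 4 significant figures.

P ≈ 1572 kPa

Scale height: H = RT/g = 188.1 × 693 / 8.883 = 14674 m.
Barometric formula: P = P₀ exp(−z/H).
z/H = 25850/14674 = 1.7616; exp(−1.7616) = 0.17177.
P = 9150 × 0.17177 = 1571.7 kPa.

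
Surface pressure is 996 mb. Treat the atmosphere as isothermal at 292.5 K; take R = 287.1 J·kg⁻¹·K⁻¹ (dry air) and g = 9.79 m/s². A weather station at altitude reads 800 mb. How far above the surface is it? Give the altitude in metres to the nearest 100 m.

z ≈ 1900 m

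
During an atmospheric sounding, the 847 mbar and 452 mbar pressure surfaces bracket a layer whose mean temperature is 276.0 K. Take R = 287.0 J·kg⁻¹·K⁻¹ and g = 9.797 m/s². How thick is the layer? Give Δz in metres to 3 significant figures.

Δz ≈ 5080 m

Hypsometric equation: Δz = (R T̄/g) ln(P₁/P₂).
R T̄/g = 287.0 × 276.0 / 9.797 = 8085.3 m.
ln(847/452) = ln(1.8739) = 0.62802.
Δz = 8085.3 × 0.62802 = 5077.7 m.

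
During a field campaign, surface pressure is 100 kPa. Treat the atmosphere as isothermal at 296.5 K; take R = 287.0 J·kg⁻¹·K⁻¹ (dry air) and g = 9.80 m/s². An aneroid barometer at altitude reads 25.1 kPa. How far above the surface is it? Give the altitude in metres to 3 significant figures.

z ≈ 12000 m

Scale height: H = RT/g = 287.0 × 296.5 / 9.80 = 8683.2 m.
Invert the barometric formula: z = H ln(P₀/P).
P₀/P = 100/25.1 = 3.9841; ln(3.9841) = 1.3823.
z = 8683.2 × 1.3823 = 12003 m.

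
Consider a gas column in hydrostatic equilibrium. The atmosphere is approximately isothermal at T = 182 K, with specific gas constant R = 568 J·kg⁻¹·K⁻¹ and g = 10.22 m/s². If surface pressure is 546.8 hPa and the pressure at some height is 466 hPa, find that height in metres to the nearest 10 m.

z ≈ 1620 m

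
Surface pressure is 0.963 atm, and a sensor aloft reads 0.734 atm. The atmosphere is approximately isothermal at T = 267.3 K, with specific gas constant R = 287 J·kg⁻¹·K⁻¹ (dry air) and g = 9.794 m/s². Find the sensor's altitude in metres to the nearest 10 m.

z ≈ 2130 m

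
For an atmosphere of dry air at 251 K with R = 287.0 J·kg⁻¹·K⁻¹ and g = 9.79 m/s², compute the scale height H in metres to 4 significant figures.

H ≈ 7358 m

The scale height of an isothermal atmosphere is H = RT/g.
H = 287.0 × 251 / 9.79 = 72037/9.79 = 7358.2 m.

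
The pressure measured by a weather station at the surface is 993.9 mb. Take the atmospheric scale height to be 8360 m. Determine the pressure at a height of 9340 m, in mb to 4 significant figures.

Barometric formula: P = P₀ exp(−z/H).
z/H = 9340.0/8360.0 = 1.1172; exp(−1.1172) = 0.32719.
P = 993.9 × 0.32719 = 325.19 mb.

P ≈ 325.2 mb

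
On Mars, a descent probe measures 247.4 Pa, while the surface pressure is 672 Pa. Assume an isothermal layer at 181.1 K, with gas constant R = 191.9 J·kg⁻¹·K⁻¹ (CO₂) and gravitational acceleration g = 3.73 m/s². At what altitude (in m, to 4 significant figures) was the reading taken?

z ≈ 9310 m

Scale height: H = RT/g = 191.9 × 181.1 / 3.73 = 9317.2 m.
Invert the barometric formula: z = H ln(P₀/P).
P₀/P = 672/247.4 = 2.7162; ln(2.7162) = 0.99923.
z = 9317.2 × 0.99923 = 9310.0 m.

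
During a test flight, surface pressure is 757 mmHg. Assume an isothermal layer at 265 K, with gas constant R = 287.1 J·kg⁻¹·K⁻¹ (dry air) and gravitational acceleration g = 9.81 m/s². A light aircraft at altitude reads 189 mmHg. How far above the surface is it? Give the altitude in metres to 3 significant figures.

Scale height: H = RT/g = 287.1 × 265 / 9.81 = 7755.5 m.
Invert the barometric formula: z = H ln(P₀/P).
P₀/P = 757/189 = 4.0053; ln(4.0053) = 1.3876.
z = 7755.5 × 1.3876 = 10762 m.

z ≈ 10800 m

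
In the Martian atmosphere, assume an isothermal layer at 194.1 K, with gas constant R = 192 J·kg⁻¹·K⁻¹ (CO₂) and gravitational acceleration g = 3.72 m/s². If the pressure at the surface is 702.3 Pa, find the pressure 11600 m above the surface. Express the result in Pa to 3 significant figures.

Scale height: H = RT/g = 192 × 194.1 / 3.72 = 10018 m.
Barometric formula: P = P₀ exp(−z/H).
z/H = 11600/10018 = 1.1579; exp(−1.1579) = 0.31415.
P = 702.3 × 0.31415 = 220.63 Pa.

P ≈ 221 Pa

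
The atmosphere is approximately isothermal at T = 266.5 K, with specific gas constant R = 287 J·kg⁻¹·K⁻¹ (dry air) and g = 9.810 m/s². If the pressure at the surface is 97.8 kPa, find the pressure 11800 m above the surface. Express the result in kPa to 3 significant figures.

Scale height: H = RT/g = 287 × 266.5 / 9.810 = 7796.7 m.
Barometric formula: P = P₀ exp(−z/H).
z/H = 11800/7796.7 = 1.5135; exp(−1.5135) = 0.22014.
P = 97.8 × 0.22014 = 21.530 kPa.

P ≈ 21.5 kPa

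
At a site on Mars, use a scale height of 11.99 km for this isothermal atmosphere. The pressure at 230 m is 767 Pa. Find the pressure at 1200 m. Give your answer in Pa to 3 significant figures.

Between two levels, P₂ = P₁ exp(−Δz/H) with Δz = z₂ − z₁.
Δz = 1200.0 − 230.00 = 970.00 m; Δz/H = 970.00/11990 = 0.080901.
P₂ = 767 × exp(−0.080901) = 767 × 0.92228 = 707.39 Pa.

P ≈ 707 Pa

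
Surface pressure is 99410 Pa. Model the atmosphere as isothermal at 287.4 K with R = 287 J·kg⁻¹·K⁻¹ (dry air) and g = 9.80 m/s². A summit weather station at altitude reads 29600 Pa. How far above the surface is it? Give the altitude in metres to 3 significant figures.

z ≈ 10200 m

Scale height: H = RT/g = 287 × 287.4 / 9.80 = 8416.7 m.
Invert the barometric formula: z = H ln(P₀/P).
P₀/P = 99410/29600 = 3.3584; ln(3.3584) = 1.2115.
z = 8416.7 × 1.2115 = 10197 m.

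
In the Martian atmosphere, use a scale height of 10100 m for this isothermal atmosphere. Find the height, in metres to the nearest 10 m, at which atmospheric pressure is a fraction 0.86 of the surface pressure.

z ≈ 1520 m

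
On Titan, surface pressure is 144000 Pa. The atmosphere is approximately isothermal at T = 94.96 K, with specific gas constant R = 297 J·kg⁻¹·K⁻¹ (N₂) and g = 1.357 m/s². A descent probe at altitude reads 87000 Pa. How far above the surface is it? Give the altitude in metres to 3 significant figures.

z ≈ 10500 m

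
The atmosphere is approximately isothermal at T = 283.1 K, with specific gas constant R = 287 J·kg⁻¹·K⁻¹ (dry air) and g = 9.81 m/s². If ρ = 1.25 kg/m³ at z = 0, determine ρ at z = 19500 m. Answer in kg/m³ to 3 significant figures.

ρ ≈ 0.119 kg/m³

Scale height: H = RT/g = 287 × 283.1 / 9.81 = 8282.3 m.
In an isothermal atmosphere, density decays like pressure: ρ = ρ₀ exp(−z/H).
z/H = 19500/8282.3 = 2.3544; exp(−2.3544) = 0.094950.
ρ = 1.25 × 0.094950 = 0.11869 kg/m³.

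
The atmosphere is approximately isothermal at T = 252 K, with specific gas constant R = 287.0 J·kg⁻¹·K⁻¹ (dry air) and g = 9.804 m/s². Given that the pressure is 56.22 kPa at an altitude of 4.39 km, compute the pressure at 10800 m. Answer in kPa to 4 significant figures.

P ≈ 23.58 kPa

Scale height: H = RT/g = 287.0 × 252 / 9.804 = 7377.0 m.
Between two levels, P₂ = P₁ exp(−Δz/H) with Δz = z₂ − z₁.
Δz = 10800 − 4390.0 = 6410.0 m; Δz/H = 6410.0/7377.0 = 0.86892.
P₂ = 56.22 × exp(−0.86892) = 56.22 × 0.41940 = 23.579 kPa.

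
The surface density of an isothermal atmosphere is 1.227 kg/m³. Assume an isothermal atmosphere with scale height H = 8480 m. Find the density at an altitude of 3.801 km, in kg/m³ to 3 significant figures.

ρ ≈ 0.784 kg/m³

In an isothermal atmosphere, density decays like pressure: ρ = ρ₀ exp(−z/H).
z/H = 3801.0/8480.0 = 0.44823; exp(−0.44823) = 0.63876.
ρ = 1.227 × 0.63876 = 0.78376 kg/m³.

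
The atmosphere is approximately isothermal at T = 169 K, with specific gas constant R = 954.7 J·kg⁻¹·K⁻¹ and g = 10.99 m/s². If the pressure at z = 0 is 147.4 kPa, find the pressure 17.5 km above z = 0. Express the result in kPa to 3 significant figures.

P ≈ 44.8 kPa

Scale height: H = RT/g = 954.7 × 169 / 10.99 = 14681 m.
Barometric formula: P = P₀ exp(−z/H).
z/H = 17500/14681 = 1.1920; exp(−1.1920) = 0.30361.
P = 147.4 × 0.30361 = 44.752 kPa.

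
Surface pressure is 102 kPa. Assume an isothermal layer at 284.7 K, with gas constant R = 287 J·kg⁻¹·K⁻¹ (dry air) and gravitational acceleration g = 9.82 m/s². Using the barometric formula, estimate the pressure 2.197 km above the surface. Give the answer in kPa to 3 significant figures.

P ≈ 78.3 kPa

Scale height: H = RT/g = 287 × 284.7 / 9.82 = 8320.7 m.
Barometric formula: P = P₀ exp(−z/H).
z/H = 2197.0/8320.7 = 0.26404; exp(−0.26404) = 0.76794.
P = 102 × 0.76794 = 78.330 kPa.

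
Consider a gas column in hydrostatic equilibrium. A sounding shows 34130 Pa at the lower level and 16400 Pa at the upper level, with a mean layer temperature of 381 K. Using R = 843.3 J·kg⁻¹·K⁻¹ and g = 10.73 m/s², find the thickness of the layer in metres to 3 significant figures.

Δz ≈ 21900 m

Hypsometric equation: Δz = (R T̄/g) ln(P₁/P₂).
R T̄/g = 843.3 × 381 / 10.73 = 29944 m.
ln(34130/16400) = ln(2.0811) = 0.73290.
Δz = 29944 × 0.73290 = 21946 m.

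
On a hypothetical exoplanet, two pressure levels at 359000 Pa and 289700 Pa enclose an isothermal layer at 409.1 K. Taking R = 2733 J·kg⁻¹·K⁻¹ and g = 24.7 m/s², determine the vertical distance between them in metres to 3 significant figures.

Δz ≈ 9710 m

Hypsometric equation: Δz = (R T̄/g) ln(P₁/P₂).
R T̄/g = 2733 × 409.1 / 24.7 = 45266 m.
ln(359000/289700) = ln(1.2392) = 0.21447.
Δz = 45266 × 0.21447 = 9708.2 m.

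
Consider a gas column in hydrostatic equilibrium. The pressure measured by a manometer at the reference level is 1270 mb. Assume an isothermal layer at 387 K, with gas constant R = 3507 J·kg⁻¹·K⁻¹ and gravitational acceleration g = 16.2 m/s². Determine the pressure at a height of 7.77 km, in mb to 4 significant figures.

Scale height: H = RT/g = 3507 × 387 / 16.2 = 83778 m.
Barometric formula: P = P₀ exp(−z/H).
z/H = 7770.0/83778 = 0.092745; exp(−0.092745) = 0.91143.
P = 1270 × 0.91143 = 1157.5 mb.

P ≈ 1158 mb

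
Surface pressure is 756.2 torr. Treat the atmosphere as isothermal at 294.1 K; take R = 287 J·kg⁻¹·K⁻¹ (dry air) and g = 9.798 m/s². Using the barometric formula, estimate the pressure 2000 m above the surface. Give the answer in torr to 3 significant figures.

Scale height: H = RT/g = 287 × 294.1 / 9.798 = 8614.7 m.
Barometric formula: P = P₀ exp(−z/H).
z/H = 2000.0/8614.7 = 0.23216; exp(−0.23216) = 0.79282.
P = 756.2 × 0.79282 = 599.53 torr.

P ≈ 600 torr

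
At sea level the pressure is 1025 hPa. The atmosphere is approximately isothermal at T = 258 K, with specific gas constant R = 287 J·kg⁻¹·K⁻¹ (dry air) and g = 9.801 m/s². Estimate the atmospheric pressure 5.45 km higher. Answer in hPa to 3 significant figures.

Scale height: H = RT/g = 287 × 258 / 9.801 = 7554.9 m.
Barometric formula: P = P₀ exp(−z/H).
z/H = 5450.0/7554.9 = 0.72139; exp(−0.72139) = 0.48608.
P = 1025 × 0.48608 = 498.23 hPa.

P ≈ 498 hPa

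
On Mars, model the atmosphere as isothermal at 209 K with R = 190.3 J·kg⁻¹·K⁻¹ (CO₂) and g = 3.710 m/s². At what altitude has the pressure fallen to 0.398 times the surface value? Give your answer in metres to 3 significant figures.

Scale height: H = RT/g = 190.3 × 209 / 3.710 = 10720 m.
Set P/P₀ = exp(−z/H) = 0.398, so z = −H ln(0.398).
−ln(0.398) = 0.92130; z = 10720 × 0.92130 = 9876.3 m.

z ≈ 9880 m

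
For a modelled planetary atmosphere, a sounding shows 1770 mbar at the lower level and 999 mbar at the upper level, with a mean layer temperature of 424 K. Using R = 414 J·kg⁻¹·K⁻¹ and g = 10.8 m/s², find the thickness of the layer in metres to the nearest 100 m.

Δz ≈ 9300 m

Hypsometric equation: Δz = (R T̄/g) ln(P₁/P₂).
R T̄/g = 414 × 424 / 10.8 = 16253 m.
ln(1770/999) = ln(1.7718) = 0.57200.
Δz = 16253 × 0.57200 = 9296.7 m.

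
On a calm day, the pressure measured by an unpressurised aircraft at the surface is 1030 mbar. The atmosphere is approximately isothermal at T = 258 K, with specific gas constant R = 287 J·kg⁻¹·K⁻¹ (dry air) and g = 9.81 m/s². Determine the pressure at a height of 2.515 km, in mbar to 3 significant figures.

Scale height: H = RT/g = 287 × 258 / 9.81 = 7548.0 m.
Barometric formula: P = P₀ exp(−z/H).
z/H = 2515.0/7548.0 = 0.33320; exp(−0.33320) = 0.71663.
P = 1030 × 0.71663 = 738.13 mbar.

P ≈ 738 mbar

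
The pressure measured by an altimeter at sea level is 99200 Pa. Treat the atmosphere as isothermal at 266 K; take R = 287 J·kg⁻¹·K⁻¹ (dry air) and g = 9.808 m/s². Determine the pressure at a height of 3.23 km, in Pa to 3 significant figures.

Scale height: H = RT/g = 287 × 266 / 9.808 = 7783.6 m.
Barometric formula: P = P₀ exp(−z/H).
z/H = 3230.0/7783.6 = 0.41498; exp(−0.41498) = 0.66035.
P = 99200 × 0.66035 = 65507 Pa.

P ≈ 65500 Pa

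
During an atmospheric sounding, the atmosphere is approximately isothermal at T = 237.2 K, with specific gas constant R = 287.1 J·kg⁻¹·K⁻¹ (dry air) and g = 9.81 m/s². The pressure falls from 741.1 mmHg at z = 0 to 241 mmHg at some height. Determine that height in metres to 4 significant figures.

z ≈ 7798 m

Scale height: H = RT/g = 287.1 × 237.2 / 9.81 = 6941.9 m.
Invert the barometric formula: z = H ln(P₀/P).
P₀/P = 741.1/241 = 3.0751; ln(3.0751) = 1.1233.
z = 6941.9 × 1.1233 = 7797.8 m.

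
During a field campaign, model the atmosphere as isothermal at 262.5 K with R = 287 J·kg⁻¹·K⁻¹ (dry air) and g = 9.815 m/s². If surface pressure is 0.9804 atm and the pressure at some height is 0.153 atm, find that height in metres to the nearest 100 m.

z ≈ 14300 m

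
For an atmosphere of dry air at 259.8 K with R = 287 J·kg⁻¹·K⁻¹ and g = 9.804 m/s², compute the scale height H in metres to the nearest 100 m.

H ≈ 7600 m

The scale height of an isothermal atmosphere is H = RT/g.
H = 287 × 259.8 / 9.804 = 74563/9.804 = 7605.4 m.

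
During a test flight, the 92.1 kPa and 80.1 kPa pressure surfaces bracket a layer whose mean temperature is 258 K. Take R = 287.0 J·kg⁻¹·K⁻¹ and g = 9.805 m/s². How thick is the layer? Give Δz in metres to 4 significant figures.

Hypsometric equation: Δz = (R T̄/g) ln(P₁/P₂).
R T̄/g = 287.0 × 258 / 9.805 = 7551.9 m.
ln(92.1/80.1) = ln(1.1498) = 0.13959.
Δz = 7551.9 × 0.13959 = 1054.2 m.

Δz ≈ 1054 m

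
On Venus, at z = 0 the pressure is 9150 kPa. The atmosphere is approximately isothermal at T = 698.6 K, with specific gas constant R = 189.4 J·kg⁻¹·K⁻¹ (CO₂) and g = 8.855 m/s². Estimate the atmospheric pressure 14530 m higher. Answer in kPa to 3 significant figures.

Scale height: H = RT/g = 189.4 × 698.6 / 8.855 = 14942 m.
Barometric formula: P = P₀ exp(−z/H).
z/H = 14530/14942 = 0.97243; exp(−0.97243) = 0.37816.
P = 9150 × 0.37816 = 3460.2 kPa.

P ≈ 3460 kPa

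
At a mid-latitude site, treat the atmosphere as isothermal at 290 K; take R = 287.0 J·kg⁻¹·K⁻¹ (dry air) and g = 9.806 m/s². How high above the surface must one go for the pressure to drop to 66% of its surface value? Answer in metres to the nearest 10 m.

z ≈ 3530 m

Scale height: H = RT/g = 287.0 × 290 / 9.806 = 8487.7 m.
Set P/P₀ = exp(−z/H) = 0.66, so z = −H ln(0.66).
−ln(0.66) = 0.41552; z = 8487.7 × 0.41552 = 3526.8 m.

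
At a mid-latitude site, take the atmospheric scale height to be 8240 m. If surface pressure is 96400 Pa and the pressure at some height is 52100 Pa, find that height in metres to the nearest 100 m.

Invert the barometric formula: z = H ln(P₀/P).
P₀/P = 96400/52100 = 1.8503; ln(1.8503) = 0.61535.
z = 8240.0 × 0.61535 = 5070.5 m.

z ≈ 5100 m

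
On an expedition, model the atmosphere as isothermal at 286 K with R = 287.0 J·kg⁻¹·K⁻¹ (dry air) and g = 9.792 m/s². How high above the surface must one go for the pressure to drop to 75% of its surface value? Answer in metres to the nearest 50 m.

Scale height: H = RT/g = 287.0 × 286 / 9.792 = 8382.6 m.
Set P/P₀ = exp(−z/H) = 0.75, so z = −H ln(0.75).
−ln(0.75) = 0.28768; z = 8382.6 × 0.28768 = 2411.5 m.

z ≈ 2400 m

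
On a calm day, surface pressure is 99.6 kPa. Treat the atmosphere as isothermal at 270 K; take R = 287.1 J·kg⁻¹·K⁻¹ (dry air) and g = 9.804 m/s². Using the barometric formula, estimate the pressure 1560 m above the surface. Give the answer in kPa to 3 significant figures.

Scale height: H = RT/g = 287.1 × 270 / 9.804 = 7906.7 m.
Barometric formula: P = P₀ exp(−z/H).
z/H = 1560.0/7906.7 = 0.19730; exp(−0.19730) = 0.82094.
P = 99.6 × 0.82094 = 81.766 kPa.

P ≈ 81.8 kPa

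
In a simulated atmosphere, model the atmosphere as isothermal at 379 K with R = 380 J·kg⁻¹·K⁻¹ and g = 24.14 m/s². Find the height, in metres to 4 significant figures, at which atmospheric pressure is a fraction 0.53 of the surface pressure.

z ≈ 3788 m

Scale height: H = RT/g = 380 × 379 / 24.14 = 5966.0 m.
Set P/P₀ = exp(−z/H) = 0.53, so z = −H ln(0.53).
−ln(0.53) = 0.63488; z = 5966.0 × 0.63488 = 3787.7 m.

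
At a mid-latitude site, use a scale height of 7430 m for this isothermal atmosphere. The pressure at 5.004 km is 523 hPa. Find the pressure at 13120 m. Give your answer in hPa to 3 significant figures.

P ≈ 175 hPa

Between two levels, P₂ = P₁ exp(−Δz/H) with Δz = z₂ − z₁.
Δz = 13120 − 5004.0 = 8116.0 m; Δz/H = 8116.0/7430.0 = 1.0923.
P₂ = 523 × exp(−1.0923) = 523 × 0.33544 = 175.44 hPa.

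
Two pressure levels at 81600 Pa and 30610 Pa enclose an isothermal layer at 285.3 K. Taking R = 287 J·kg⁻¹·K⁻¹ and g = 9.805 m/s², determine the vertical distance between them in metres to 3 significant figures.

Hypsometric equation: Δz = (R T̄/g) ln(P₁/P₂).
R T̄/g = 287 × 285.3 / 9.805 = 8351.0 m.
ln(81600/30610) = ln(2.6658) = 0.98050.
Δz = 8351.0 × 0.98050 = 8188.2 m.

Δz ≈ 8190 m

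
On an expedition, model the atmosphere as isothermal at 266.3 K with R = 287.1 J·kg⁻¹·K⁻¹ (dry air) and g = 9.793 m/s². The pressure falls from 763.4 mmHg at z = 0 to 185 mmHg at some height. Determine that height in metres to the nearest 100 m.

Scale height: H = RT/g = 287.1 × 266.3 / 9.793 = 7807.1 m.
Invert the barometric formula: z = H ln(P₀/P).
P₀/P = 763.4/185 = 4.1265; ln(4.1265) = 1.4174.
z = 7807.1 × 1.4174 = 11066 m.

z ≈ 11100 m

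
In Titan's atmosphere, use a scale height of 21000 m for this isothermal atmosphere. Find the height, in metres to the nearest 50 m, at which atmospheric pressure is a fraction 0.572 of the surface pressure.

z ≈ 11750 m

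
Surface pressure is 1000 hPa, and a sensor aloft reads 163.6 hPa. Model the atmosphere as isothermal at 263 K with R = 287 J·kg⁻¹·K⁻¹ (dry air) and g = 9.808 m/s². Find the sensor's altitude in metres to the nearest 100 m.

Scale height: H = RT/g = 287 × 263 / 9.808 = 7695.9 m.
Invert the barometric formula: z = H ln(P₀/P).
P₀/P = 1000/163.6 = 6.1125; ln(6.1125) = 1.8103.
z = 7695.9 × 1.8103 = 13932 m.

z ≈ 13900 m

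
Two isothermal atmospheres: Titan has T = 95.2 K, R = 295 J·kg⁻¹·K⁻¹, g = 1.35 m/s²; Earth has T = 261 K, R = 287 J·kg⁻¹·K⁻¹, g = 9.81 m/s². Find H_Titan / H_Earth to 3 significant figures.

H_Titan/H_Earth ≈ 2.72

H = RT/g for each body.
H_Titan = 295 × 95.2 / 1.35 = 20803 m.
H_Earth = 287 × 261 / 9.81 = 7635.8 m.
H_Titan/H_Earth = 20803/7635.8 = 2.7244.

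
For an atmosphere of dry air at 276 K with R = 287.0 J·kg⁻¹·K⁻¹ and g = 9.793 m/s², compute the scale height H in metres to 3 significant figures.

The scale height of an isothermal atmosphere is H = RT/g.
H = 287.0 × 276 / 9.793 = 79212/9.793 = 8088.6 m.

H ≈ 8090 m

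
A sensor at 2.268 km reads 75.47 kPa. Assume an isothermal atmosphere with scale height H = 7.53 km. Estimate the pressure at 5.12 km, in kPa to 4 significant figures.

P ≈ 51.68 kPa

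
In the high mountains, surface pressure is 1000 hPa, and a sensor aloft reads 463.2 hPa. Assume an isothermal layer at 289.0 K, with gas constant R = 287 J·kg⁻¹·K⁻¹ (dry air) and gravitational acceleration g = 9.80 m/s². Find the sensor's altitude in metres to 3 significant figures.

z ≈ 6510 m

Scale height: H = RT/g = 287 × 289.0 / 9.80 = 8463.6 m.
Invert the barometric formula: z = H ln(P₀/P).
P₀/P = 1000/463.2 = 2.1589; ln(2.1589) = 0.76960.
z = 8463.6 × 0.76960 = 6513.6 m.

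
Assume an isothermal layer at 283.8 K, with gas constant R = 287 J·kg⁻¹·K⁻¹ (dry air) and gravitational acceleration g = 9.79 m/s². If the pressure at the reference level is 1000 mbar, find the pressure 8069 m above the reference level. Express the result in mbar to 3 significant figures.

Scale height: H = RT/g = 287 × 283.8 / 9.79 = 8319.8 m.
Barometric formula: P = P₀ exp(−z/H).
z/H = 8069.0/8319.8 = 0.96986; exp(−0.96986) = 0.37914.
P = 1000 × 0.37914 = 379.14 mbar.

P ≈ 379 mbar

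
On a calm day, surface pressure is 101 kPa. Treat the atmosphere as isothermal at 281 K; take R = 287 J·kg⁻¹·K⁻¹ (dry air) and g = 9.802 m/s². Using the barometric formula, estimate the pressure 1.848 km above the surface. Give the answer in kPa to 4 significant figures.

P ≈ 80.68 kPa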